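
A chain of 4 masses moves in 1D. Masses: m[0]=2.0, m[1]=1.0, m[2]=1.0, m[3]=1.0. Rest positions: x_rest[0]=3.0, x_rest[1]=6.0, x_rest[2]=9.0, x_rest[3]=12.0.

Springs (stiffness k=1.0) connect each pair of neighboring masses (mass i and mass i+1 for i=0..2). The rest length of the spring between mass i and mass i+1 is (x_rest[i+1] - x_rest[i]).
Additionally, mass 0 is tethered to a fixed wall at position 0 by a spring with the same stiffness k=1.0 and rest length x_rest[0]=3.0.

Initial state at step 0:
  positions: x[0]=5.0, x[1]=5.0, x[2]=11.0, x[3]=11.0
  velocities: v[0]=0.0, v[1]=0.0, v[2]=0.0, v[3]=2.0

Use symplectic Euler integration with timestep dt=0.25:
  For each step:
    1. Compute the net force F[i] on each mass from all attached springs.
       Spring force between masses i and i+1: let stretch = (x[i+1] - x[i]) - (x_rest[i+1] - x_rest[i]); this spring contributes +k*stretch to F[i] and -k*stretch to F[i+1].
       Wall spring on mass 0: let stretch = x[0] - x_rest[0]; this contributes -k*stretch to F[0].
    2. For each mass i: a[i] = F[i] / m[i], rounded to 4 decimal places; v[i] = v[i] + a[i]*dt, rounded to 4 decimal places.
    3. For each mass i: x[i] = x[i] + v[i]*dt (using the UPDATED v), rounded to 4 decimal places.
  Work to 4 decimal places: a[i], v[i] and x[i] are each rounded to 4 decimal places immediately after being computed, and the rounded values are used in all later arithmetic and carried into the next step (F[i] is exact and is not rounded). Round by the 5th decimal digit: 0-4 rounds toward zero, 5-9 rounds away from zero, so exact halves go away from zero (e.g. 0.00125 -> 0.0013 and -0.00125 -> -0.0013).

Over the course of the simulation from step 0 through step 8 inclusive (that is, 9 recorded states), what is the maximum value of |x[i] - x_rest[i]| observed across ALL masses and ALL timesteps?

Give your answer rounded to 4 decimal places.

Step 0: x=[5.0000 5.0000 11.0000 11.0000] v=[0.0000 0.0000 0.0000 2.0000]
Step 1: x=[4.8438 5.3750 10.6250 11.6875] v=[-0.6250 1.5000 -1.5000 2.7500]
Step 2: x=[4.5528 6.0449 9.9883 12.4961] v=[-1.1641 2.6797 -2.5469 3.2344]
Step 3: x=[4.1661 6.8680 9.2619 13.3355] v=[-1.5467 3.2925 -2.9058 3.3575]
Step 4: x=[3.7337 7.6719 8.6404 14.1078] v=[-1.7297 3.2155 -2.4859 3.0891]
Step 5: x=[3.3077 8.2902 8.3001 14.7259] v=[-1.7041 2.4731 -1.3612 2.4723]
Step 6: x=[2.9340 8.5977 8.3608 15.1299] v=[-1.4948 1.2300 0.2428 1.6159]
Step 7: x=[2.6456 8.5364 8.8594 15.2983] v=[-1.1536 -0.2452 1.9943 0.6736]
Step 8: x=[2.4586 8.1271 9.7402 15.2518] v=[-0.7480 -1.6372 3.5233 -0.1861]
Max displacement = 3.2983

Answer: 3.2983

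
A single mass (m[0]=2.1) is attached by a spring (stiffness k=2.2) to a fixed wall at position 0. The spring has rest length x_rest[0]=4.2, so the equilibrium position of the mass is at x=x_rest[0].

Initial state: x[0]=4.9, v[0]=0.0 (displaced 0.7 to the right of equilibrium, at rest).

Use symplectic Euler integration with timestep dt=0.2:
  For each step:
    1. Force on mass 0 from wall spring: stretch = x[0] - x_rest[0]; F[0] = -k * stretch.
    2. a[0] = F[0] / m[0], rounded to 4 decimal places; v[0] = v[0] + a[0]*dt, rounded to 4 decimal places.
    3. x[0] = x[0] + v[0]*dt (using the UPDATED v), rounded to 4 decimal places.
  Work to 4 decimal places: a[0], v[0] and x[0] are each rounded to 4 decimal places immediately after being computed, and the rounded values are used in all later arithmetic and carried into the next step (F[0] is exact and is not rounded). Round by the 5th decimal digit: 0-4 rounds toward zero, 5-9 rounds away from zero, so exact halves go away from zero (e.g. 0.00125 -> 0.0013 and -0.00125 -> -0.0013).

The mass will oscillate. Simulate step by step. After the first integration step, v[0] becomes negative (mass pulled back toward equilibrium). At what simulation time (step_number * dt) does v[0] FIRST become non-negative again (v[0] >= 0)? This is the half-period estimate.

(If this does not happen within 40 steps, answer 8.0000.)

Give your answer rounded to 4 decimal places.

Step 0: x=[4.9000] v=[0.0000]
Step 1: x=[4.8707] v=[-0.1467]
Step 2: x=[4.8133] v=[-0.2872]
Step 3: x=[4.7302] v=[-0.4157]
Step 4: x=[4.6248] v=[-0.5268]
Step 5: x=[4.5016] v=[-0.6158]
Step 6: x=[4.3658] v=[-0.6790]
Step 7: x=[4.2231] v=[-0.7137]
Step 8: x=[4.0794] v=[-0.7185]
Step 9: x=[3.9408] v=[-0.6932]
Step 10: x=[3.8130] v=[-0.6389]
Step 11: x=[3.7014] v=[-0.5578]
Step 12: x=[3.6107] v=[-0.4533]
Step 13: x=[3.5447] v=[-0.3298]
Step 14: x=[3.5062] v=[-0.1925]
Step 15: x=[3.4968] v=[-0.0471]
Step 16: x=[3.5168] v=[0.1002]
First v>=0 after going negative at step 16, time=3.2000

Answer: 3.2000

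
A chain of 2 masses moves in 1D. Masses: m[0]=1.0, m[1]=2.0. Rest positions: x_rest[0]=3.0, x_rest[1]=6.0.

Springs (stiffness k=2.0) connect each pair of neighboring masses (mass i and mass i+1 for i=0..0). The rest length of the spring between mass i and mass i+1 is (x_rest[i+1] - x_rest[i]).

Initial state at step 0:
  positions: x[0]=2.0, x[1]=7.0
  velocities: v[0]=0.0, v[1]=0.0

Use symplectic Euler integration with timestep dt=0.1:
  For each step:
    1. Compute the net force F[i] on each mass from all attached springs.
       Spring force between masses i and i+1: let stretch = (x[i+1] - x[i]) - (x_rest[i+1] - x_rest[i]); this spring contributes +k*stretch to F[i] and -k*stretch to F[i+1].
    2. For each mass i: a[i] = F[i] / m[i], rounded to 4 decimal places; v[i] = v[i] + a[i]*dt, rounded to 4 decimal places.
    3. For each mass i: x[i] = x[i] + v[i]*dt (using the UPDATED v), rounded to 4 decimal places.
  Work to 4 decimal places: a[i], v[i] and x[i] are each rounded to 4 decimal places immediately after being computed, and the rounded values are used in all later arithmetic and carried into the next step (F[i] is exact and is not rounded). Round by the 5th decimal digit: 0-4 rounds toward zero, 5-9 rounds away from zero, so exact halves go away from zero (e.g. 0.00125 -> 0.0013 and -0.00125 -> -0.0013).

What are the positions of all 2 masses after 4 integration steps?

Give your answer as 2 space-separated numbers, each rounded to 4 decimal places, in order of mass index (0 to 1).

Step 0: x=[2.0000 7.0000] v=[0.0000 0.0000]
Step 1: x=[2.0400 6.9800] v=[0.4000 -0.2000]
Step 2: x=[2.1188 6.9406] v=[0.7880 -0.3940]
Step 3: x=[2.2340 6.8830] v=[1.1524 -0.5762]
Step 4: x=[2.3822 6.8089] v=[1.4822 -0.7411]

Answer: 2.3822 6.8089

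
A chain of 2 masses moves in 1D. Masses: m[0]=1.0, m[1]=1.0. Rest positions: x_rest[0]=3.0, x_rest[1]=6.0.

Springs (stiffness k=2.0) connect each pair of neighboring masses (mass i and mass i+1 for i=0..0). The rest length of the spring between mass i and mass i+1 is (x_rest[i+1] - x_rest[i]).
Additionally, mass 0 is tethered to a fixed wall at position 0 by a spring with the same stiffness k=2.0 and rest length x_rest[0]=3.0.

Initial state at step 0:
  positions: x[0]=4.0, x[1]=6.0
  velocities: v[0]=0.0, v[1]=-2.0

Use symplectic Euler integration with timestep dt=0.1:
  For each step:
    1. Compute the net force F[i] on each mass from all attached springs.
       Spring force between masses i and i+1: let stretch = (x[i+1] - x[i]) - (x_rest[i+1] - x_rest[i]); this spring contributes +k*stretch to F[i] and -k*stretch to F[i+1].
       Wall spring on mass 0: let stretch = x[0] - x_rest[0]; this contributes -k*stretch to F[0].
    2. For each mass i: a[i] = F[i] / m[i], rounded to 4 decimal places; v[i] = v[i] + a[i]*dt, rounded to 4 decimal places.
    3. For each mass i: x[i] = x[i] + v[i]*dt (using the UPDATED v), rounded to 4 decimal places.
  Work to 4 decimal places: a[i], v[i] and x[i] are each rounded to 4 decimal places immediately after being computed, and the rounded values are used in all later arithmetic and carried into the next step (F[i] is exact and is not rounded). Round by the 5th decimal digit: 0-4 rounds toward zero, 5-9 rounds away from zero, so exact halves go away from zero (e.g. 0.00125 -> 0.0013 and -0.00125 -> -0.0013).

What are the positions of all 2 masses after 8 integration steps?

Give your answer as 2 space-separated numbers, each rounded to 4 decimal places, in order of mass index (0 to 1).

Step 0: x=[4.0000 6.0000] v=[0.0000 -2.0000]
Step 1: x=[3.9600 5.8200] v=[-0.4000 -1.8000]
Step 2: x=[3.8780 5.6628] v=[-0.8200 -1.5720]
Step 3: x=[3.7541 5.5299] v=[-1.2386 -1.3290]
Step 4: x=[3.5907 5.4215] v=[-1.6343 -1.0842]
Step 5: x=[3.3921 5.3365] v=[-1.9863 -0.8504]
Step 6: x=[3.1645 5.2726] v=[-2.2758 -0.6393]
Step 7: x=[2.9158 5.2265] v=[-2.4871 -0.4609]
Step 8: x=[2.6550 5.1942] v=[-2.6081 -0.3230]

Answer: 2.6550 5.1942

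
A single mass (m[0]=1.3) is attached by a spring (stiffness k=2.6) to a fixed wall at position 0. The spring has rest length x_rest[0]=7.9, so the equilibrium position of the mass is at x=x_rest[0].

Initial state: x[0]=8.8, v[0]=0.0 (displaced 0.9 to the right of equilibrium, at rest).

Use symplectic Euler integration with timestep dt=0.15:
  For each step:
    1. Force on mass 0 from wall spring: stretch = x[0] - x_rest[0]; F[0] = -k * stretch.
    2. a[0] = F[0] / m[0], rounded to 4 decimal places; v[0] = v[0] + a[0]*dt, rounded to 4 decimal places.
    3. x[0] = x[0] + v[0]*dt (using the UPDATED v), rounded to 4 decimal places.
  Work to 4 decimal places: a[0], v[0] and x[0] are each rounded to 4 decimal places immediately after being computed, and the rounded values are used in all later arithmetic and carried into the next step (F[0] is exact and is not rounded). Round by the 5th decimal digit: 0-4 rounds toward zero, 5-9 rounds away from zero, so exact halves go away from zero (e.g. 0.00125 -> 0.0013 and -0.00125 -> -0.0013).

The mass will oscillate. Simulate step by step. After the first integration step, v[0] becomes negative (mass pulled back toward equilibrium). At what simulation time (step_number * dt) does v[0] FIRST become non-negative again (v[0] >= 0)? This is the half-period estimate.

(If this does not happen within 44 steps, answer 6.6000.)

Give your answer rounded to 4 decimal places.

Answer: 2.2500

Derivation:
Step 0: x=[8.8000] v=[0.0000]
Step 1: x=[8.7595] v=[-0.2700]
Step 2: x=[8.6803] v=[-0.5279]
Step 3: x=[8.5660] v=[-0.7620]
Step 4: x=[8.4217] v=[-0.9618]
Step 5: x=[8.2540] v=[-1.1183]
Step 6: x=[8.0703] v=[-1.2245]
Step 7: x=[7.8790] v=[-1.2756]
Step 8: x=[7.6886] v=[-1.2693]
Step 9: x=[7.5077] v=[-1.2059]
Step 10: x=[7.3445] v=[-1.0882]
Step 11: x=[7.2063] v=[-0.9216]
Step 12: x=[7.0993] v=[-0.7135]
Step 13: x=[7.0283] v=[-0.4733]
Step 14: x=[6.9965] v=[-0.2118]
Step 15: x=[7.0054] v=[0.0593]
First v>=0 after going negative at step 15, time=2.2500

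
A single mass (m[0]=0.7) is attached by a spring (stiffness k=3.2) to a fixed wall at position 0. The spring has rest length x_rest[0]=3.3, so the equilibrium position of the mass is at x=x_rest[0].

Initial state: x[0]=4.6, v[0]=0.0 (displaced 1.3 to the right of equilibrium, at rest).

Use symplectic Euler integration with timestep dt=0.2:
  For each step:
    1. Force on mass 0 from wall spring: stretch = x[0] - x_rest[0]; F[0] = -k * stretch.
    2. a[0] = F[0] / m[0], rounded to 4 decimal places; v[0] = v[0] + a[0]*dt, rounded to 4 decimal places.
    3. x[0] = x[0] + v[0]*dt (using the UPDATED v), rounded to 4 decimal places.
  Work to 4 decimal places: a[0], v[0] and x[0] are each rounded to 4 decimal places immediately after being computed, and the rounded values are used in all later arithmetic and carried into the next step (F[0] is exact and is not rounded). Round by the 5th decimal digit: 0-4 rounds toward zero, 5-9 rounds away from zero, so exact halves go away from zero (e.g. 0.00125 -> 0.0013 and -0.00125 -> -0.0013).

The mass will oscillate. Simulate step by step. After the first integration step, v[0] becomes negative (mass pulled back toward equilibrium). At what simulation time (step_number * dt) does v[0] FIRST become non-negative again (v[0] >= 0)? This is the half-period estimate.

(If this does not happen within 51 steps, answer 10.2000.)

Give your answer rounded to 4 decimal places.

Answer: 1.6000

Derivation:
Step 0: x=[4.6000] v=[0.0000]
Step 1: x=[4.3623] v=[-1.1886]
Step 2: x=[3.9303] v=[-2.1598]
Step 3: x=[3.3831] v=[-2.7361]
Step 4: x=[2.8207] v=[-2.8121]
Step 5: x=[2.3459] v=[-2.3739]
Step 6: x=[2.0456] v=[-1.5016]
Step 7: x=[1.9747] v=[-0.3547]
Step 8: x=[2.1461] v=[0.8570]
First v>=0 after going negative at step 8, time=1.6000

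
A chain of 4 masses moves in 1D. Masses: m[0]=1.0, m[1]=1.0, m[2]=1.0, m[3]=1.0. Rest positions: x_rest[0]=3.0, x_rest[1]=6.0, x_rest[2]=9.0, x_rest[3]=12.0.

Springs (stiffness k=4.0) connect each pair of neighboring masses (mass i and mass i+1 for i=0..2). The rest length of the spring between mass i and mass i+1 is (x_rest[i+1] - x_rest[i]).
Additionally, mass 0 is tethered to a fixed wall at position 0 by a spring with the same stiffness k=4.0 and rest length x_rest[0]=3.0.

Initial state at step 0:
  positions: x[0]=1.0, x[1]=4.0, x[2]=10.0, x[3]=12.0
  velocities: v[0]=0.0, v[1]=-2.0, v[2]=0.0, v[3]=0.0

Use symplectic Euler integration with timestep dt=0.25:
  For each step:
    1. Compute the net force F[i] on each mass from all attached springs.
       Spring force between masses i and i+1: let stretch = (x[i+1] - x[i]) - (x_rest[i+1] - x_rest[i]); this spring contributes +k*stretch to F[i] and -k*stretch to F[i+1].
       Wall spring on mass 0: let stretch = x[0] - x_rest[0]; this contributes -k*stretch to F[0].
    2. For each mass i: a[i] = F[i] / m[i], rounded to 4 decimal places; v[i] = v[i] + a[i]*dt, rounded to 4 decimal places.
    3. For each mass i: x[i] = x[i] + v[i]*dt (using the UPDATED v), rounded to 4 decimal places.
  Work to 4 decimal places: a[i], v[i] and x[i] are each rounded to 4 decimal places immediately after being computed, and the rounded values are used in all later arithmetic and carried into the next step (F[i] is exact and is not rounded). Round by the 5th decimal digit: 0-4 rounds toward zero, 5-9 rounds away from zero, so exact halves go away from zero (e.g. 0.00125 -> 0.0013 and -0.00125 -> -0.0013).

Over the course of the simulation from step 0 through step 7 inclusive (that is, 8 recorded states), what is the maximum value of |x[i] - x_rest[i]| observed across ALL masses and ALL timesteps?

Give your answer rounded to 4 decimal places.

Answer: 2.9657

Derivation:
Step 0: x=[1.0000 4.0000 10.0000 12.0000] v=[0.0000 -2.0000 0.0000 0.0000]
Step 1: x=[1.5000 4.2500 9.0000 12.2500] v=[2.0000 1.0000 -4.0000 1.0000]
Step 2: x=[2.3125 5.0000 7.6250 12.4375] v=[3.2500 3.0000 -5.5000 0.7500]
Step 3: x=[3.2188 5.7344 6.7969 12.1719] v=[3.6250 2.9375 -3.3125 -1.0625]
Step 4: x=[3.9493 6.1055 7.0469 11.3125] v=[2.9218 1.4844 1.0000 -3.4375]
Step 5: x=[4.2315 6.1729 8.1280 10.1367] v=[1.1287 0.2696 4.3242 -4.7031]
Step 6: x=[3.9412 6.2437 9.2225 9.2088] v=[-1.1614 0.2833 4.3778 -3.7118]
Step 7: x=[3.2412 6.4836 9.5688 9.0343] v=[-2.8001 0.9596 1.3853 -0.6981]
Max displacement = 2.9657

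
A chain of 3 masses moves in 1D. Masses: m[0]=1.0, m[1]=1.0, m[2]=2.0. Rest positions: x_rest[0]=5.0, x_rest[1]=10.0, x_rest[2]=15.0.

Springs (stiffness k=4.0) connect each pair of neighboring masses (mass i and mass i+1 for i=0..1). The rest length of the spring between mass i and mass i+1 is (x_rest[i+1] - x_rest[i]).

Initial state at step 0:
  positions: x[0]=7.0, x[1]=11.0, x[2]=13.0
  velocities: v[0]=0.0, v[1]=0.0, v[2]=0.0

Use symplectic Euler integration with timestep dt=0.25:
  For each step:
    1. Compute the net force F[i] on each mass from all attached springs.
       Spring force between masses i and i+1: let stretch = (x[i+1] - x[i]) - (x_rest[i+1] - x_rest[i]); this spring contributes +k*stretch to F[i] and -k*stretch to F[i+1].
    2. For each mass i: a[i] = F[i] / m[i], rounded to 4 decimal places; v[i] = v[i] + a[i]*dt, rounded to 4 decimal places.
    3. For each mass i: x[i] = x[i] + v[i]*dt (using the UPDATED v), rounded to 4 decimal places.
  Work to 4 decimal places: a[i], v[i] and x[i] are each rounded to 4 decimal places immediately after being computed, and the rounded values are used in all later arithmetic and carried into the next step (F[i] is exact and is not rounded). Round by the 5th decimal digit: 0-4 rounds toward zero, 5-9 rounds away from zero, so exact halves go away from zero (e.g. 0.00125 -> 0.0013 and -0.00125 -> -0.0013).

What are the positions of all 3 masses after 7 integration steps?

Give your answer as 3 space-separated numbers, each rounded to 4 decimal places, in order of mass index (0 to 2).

Step 0: x=[7.0000 11.0000 13.0000] v=[0.0000 0.0000 0.0000]
Step 1: x=[6.7500 10.5000 13.3750] v=[-1.0000 -2.0000 1.5000]
Step 2: x=[6.1875 9.7813 14.0156] v=[-2.2500 -2.8750 2.5625]
Step 3: x=[5.2735 9.2227 14.7520] v=[-3.6562 -2.2345 2.9454]
Step 4: x=[4.0968 9.0591 15.4222] v=[-4.7070 -0.6544 2.6808]
Step 5: x=[2.9106 9.2457 15.9220] v=[-4.7447 0.7464 1.9993]
Step 6: x=[2.0582 9.5176 16.2123] v=[-3.4096 1.0876 1.1612]
Step 7: x=[1.8207 9.5983 16.2908] v=[-0.9502 0.3229 0.3139]

Answer: 1.8207 9.5983 16.2908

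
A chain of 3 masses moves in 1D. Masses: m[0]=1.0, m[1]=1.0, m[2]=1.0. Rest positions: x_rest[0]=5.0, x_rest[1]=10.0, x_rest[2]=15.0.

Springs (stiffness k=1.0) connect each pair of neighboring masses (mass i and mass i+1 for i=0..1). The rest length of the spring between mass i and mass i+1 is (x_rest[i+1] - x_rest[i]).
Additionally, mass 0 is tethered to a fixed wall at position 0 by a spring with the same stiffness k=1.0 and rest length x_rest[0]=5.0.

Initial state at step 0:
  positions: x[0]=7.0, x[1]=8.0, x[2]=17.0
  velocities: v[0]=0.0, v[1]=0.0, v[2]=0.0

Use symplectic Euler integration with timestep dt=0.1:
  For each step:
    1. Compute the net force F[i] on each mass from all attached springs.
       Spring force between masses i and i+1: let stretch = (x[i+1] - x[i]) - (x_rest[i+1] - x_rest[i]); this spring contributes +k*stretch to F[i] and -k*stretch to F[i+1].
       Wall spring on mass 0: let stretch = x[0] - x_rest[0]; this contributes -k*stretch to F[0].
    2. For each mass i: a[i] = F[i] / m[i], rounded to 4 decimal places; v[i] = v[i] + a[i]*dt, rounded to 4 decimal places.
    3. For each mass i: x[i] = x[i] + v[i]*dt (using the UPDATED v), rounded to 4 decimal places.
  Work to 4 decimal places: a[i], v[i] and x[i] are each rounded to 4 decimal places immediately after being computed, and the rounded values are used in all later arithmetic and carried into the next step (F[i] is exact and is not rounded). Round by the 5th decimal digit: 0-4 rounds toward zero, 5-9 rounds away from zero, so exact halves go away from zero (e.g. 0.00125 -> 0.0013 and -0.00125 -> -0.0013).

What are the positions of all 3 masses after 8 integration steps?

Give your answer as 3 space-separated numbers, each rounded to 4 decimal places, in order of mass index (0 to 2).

Step 0: x=[7.0000 8.0000 17.0000] v=[0.0000 0.0000 0.0000]
Step 1: x=[6.9400 8.0800 16.9600] v=[-0.6000 0.8000 -0.4000]
Step 2: x=[6.8220 8.2374 16.8812] v=[-1.1800 1.5740 -0.7880]
Step 3: x=[6.6499 8.4671 16.7660] v=[-1.7207 2.2968 -1.1524]
Step 4: x=[6.4295 8.7616 16.6178] v=[-2.2040 2.9450 -1.4823]
Step 5: x=[6.1681 9.1113 16.4410] v=[-2.6137 3.4974 -1.7679]
Step 6: x=[5.8745 9.5049 16.2409] v=[-2.9362 3.9361 -2.0009]
Step 7: x=[5.5584 9.9296 16.0235] v=[-3.1606 4.2467 -2.1745]
Step 8: x=[5.2305 10.3715 15.7951] v=[-3.2793 4.4190 -2.2839]

Answer: 5.2305 10.3715 15.7951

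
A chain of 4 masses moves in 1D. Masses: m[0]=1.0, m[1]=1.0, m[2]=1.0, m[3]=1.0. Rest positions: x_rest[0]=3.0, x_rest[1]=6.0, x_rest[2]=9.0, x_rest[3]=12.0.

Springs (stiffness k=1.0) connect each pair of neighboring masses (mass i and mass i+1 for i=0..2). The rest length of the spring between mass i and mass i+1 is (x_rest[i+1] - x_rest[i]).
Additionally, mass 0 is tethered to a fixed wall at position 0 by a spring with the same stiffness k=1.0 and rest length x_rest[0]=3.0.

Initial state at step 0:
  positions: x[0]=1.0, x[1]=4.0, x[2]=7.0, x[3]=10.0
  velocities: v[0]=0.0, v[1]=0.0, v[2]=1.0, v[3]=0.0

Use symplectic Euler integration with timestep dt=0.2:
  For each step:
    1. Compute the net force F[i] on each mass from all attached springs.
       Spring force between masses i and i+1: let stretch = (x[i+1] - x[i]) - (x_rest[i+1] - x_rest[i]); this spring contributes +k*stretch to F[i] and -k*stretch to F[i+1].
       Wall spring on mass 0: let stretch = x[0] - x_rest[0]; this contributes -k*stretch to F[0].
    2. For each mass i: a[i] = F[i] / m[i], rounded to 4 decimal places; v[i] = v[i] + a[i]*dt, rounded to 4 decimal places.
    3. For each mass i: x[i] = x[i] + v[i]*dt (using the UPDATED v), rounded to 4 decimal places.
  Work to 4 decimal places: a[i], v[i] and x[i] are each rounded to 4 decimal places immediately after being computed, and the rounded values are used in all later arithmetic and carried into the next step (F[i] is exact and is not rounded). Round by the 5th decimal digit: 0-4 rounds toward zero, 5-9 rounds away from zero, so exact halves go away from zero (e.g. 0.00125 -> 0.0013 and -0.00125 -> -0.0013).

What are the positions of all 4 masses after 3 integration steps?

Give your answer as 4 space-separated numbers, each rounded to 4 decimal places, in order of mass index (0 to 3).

Answer: 1.4490 4.0462 7.5380 10.0310

Derivation:
Step 0: x=[1.0000 4.0000 7.0000 10.0000] v=[0.0000 0.0000 1.0000 0.0000]
Step 1: x=[1.0800 4.0000 7.2000 10.0000] v=[0.4000 0.0000 1.0000 0.0000]
Step 2: x=[1.2336 4.0112 7.3840 10.0080] v=[0.7680 0.0560 0.9200 0.0400]
Step 3: x=[1.4490 4.0462 7.5380 10.0310] v=[1.0768 0.1750 0.7702 0.1152]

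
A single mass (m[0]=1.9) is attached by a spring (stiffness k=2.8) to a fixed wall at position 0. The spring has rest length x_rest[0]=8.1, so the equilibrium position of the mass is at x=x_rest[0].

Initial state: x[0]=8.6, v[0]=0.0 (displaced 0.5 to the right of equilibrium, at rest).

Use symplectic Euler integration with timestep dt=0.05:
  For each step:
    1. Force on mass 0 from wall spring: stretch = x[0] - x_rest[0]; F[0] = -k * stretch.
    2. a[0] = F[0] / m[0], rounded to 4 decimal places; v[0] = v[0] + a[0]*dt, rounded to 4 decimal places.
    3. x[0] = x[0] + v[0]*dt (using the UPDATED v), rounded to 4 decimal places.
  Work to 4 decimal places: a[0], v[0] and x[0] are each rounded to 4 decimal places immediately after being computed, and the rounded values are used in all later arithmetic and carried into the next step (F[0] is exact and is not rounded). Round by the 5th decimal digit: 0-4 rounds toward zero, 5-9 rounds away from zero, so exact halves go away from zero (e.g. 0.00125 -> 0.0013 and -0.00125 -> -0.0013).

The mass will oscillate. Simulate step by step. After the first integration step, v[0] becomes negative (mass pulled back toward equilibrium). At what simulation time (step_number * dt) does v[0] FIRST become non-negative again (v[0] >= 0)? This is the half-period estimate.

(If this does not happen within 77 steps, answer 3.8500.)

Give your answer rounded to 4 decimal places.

Answer: 2.6000

Derivation:
Step 0: x=[8.6000] v=[0.0000]
Step 1: x=[8.5982] v=[-0.0368]
Step 2: x=[8.5945] v=[-0.0735]
Step 3: x=[8.5890] v=[-0.1099]
Step 4: x=[8.5817] v=[-0.1459]
Step 5: x=[8.5726] v=[-0.1814]
Step 6: x=[8.5618] v=[-0.2162]
Step 7: x=[8.5493] v=[-0.2502]
Step 8: x=[8.5351] v=[-0.2833]
Step 9: x=[8.5193] v=[-0.3154]
Step 10: x=[8.5020] v=[-0.3463]
Step 11: x=[8.4832] v=[-0.3759]
Step 12: x=[8.4630] v=[-0.4041]
Step 13: x=[8.4415] v=[-0.4308]
Step 14: x=[8.4187] v=[-0.4560]
Step 15: x=[8.3947] v=[-0.4795]
Step 16: x=[8.3696] v=[-0.5012]
Step 17: x=[8.3435] v=[-0.5211]
Step 18: x=[8.3166] v=[-0.5390]
Step 19: x=[8.2889] v=[-0.5550]
Step 20: x=[8.2605] v=[-0.5689]
Step 21: x=[8.2315] v=[-0.5807]
Step 22: x=[8.2020] v=[-0.5904]
Step 23: x=[8.1721] v=[-0.5979]
Step 24: x=[8.1419] v=[-0.6032]
Step 25: x=[8.1116] v=[-0.6063]
Step 26: x=[8.0812] v=[-0.6072]
Step 27: x=[8.0509] v=[-0.6058]
Step 28: x=[8.0208] v=[-0.6022]
Step 29: x=[7.9910] v=[-0.5964]
Step 30: x=[7.9616] v=[-0.5884]
Step 31: x=[7.9327] v=[-0.5782]
Step 32: x=[7.9044] v=[-0.5659]
Step 33: x=[7.8768] v=[-0.5515]
Step 34: x=[7.8500] v=[-0.5351]
Step 35: x=[7.8242] v=[-0.5167]
Step 36: x=[7.7994] v=[-0.4964]
Step 37: x=[7.7757] v=[-0.4743]
Step 38: x=[7.7532] v=[-0.4504]
Step 39: x=[7.7320] v=[-0.4248]
Step 40: x=[7.7121] v=[-0.3977]
Step 41: x=[7.6936] v=[-0.3691]
Step 42: x=[7.6766] v=[-0.3392]
Step 43: x=[7.6612] v=[-0.3080]
Step 44: x=[7.6474] v=[-0.2757]
Step 45: x=[7.6353] v=[-0.2424]
Step 46: x=[7.6249] v=[-0.2082]
Step 47: x=[7.6162] v=[-0.1732]
Step 48: x=[7.6093] v=[-0.1376]
Step 49: x=[7.6042] v=[-0.1014]
Step 50: x=[7.6010] v=[-0.0649]
Step 51: x=[7.5996] v=[-0.0281]
Step 52: x=[7.6000] v=[0.0088]
First v>=0 after going negative at step 52, time=2.6000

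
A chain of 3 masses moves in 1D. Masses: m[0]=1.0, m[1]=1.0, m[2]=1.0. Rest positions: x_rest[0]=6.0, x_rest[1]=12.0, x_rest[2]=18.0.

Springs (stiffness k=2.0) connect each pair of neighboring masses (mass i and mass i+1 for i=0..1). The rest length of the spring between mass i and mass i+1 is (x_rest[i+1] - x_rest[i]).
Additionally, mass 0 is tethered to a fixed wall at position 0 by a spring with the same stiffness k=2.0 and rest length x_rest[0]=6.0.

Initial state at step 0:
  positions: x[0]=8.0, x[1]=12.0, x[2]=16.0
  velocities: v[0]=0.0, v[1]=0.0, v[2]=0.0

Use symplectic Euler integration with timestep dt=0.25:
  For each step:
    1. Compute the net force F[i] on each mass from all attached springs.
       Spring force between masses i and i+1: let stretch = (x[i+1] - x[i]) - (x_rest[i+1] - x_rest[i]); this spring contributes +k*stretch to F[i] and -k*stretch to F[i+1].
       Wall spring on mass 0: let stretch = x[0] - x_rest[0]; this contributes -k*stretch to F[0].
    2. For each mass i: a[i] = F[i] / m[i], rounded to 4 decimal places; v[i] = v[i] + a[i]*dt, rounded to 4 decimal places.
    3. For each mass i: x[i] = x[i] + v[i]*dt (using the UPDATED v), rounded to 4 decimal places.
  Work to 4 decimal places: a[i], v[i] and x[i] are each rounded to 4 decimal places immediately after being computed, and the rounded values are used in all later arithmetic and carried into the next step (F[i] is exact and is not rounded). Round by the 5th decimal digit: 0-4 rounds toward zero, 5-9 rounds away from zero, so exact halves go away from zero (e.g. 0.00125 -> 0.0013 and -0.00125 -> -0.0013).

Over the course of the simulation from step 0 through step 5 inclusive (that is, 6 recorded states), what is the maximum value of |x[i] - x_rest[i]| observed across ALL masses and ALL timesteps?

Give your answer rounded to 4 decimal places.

Answer: 2.0122

Derivation:
Step 0: x=[8.0000 12.0000 16.0000] v=[0.0000 0.0000 0.0000]
Step 1: x=[7.5000 12.0000 16.2500] v=[-2.0000 0.0000 1.0000]
Step 2: x=[6.6250 11.9688 16.7188] v=[-3.5000 -0.1250 1.8750]
Step 3: x=[5.5899 11.8633 17.3438] v=[-4.1406 -0.4219 2.5000]
Step 4: x=[4.6402 11.6587 18.0338] v=[-3.7989 -0.8184 2.7598]
Step 5: x=[3.9878 11.3737 18.6769] v=[-2.6098 -1.1401 2.5723]
Max displacement = 2.0122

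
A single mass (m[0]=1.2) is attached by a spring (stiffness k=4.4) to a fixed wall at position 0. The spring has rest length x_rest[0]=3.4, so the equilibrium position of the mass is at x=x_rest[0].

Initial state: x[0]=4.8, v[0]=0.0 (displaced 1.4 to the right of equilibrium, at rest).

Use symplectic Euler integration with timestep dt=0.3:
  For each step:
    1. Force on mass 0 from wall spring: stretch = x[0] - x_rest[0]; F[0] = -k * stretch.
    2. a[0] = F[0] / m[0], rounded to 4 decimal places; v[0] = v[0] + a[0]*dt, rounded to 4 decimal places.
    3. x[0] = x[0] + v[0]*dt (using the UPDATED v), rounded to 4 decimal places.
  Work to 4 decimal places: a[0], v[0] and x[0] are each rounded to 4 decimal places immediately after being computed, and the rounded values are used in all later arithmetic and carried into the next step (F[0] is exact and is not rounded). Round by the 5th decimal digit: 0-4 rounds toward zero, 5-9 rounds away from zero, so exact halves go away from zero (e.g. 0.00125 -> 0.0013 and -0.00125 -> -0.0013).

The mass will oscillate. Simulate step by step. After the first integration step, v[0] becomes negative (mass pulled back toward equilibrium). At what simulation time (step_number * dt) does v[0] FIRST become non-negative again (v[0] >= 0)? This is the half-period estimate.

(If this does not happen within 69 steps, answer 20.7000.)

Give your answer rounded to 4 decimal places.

Step 0: x=[4.8000] v=[0.0000]
Step 1: x=[4.3380] v=[-1.5400]
Step 2: x=[3.5665] v=[-2.5718]
Step 3: x=[2.7400] v=[-2.7550]
Step 4: x=[2.1313] v=[-2.0290]
Step 5: x=[1.9413] v=[-0.6334]
Step 6: x=[2.2327] v=[0.9712]
First v>=0 after going negative at step 6, time=1.8000

Answer: 1.8000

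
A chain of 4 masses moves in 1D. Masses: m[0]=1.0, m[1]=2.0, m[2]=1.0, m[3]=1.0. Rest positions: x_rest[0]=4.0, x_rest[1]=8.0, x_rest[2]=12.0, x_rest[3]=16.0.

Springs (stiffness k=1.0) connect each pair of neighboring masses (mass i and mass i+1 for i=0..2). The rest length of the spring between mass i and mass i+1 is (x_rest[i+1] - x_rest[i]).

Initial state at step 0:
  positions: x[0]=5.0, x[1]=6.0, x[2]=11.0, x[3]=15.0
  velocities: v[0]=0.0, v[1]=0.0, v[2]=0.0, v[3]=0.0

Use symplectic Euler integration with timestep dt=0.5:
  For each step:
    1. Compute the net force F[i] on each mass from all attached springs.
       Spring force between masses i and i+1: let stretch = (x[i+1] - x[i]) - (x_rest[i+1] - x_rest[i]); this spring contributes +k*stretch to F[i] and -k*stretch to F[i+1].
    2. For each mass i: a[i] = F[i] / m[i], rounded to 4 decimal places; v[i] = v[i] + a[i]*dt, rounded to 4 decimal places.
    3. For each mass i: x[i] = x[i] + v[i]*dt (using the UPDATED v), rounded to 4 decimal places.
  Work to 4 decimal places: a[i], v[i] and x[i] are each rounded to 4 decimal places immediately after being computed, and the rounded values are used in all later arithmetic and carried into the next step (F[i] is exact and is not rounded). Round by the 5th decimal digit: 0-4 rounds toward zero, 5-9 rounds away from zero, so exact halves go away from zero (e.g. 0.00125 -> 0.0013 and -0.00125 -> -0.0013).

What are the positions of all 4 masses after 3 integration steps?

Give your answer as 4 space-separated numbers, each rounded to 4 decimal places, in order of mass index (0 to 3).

Answer: 1.9219 7.8828 10.5469 14.7656

Derivation:
Step 0: x=[5.0000 6.0000 11.0000 15.0000] v=[0.0000 0.0000 0.0000 0.0000]
Step 1: x=[4.2500 6.5000 10.7500 15.0000] v=[-1.5000 1.0000 -0.5000 0.0000]
Step 2: x=[3.0625 7.2500 10.5000 14.9375] v=[-2.3750 1.5000 -0.5000 -0.1250]
Step 3: x=[1.9219 7.8828 10.5469 14.7656] v=[-2.2813 1.2656 0.0938 -0.3438]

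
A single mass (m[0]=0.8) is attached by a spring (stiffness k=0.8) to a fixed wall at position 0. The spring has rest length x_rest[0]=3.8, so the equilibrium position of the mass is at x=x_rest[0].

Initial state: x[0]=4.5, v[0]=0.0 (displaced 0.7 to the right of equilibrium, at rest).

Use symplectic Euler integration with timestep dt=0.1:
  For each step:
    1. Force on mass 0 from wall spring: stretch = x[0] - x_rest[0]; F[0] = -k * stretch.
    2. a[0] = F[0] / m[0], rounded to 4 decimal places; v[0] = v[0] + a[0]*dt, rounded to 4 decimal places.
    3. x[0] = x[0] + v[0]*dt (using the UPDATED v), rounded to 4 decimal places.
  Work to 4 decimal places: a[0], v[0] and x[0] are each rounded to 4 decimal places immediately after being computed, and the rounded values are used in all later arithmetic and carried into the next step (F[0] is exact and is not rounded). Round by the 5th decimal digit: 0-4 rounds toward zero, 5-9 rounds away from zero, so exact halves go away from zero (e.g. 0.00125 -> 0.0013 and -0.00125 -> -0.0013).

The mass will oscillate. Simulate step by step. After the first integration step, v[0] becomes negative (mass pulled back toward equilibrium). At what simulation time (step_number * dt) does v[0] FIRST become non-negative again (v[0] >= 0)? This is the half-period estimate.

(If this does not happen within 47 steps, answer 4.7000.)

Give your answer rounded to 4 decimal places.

Step 0: x=[4.5000] v=[0.0000]
Step 1: x=[4.4930] v=[-0.0700]
Step 2: x=[4.4791] v=[-0.1393]
Step 3: x=[4.4584] v=[-0.2072]
Step 4: x=[4.4311] v=[-0.2730]
Step 5: x=[4.3975] v=[-0.3361]
Step 6: x=[4.3579] v=[-0.3959]
Step 7: x=[4.3127] v=[-0.4517]
Step 8: x=[4.2624] v=[-0.5030]
Step 9: x=[4.2075] v=[-0.5492]
Step 10: x=[4.1485] v=[-0.5900]
Step 11: x=[4.0860] v=[-0.6249]
Step 12: x=[4.0207] v=[-0.6535]
Step 13: x=[3.9531] v=[-0.6756]
Step 14: x=[3.8840] v=[-0.6909]
Step 15: x=[3.8141] v=[-0.6993]
Step 16: x=[3.7440] v=[-0.7007]
Step 17: x=[3.6745] v=[-0.6951]
Step 18: x=[3.6062] v=[-0.6826]
Step 19: x=[3.5399] v=[-0.6632]
Step 20: x=[3.4762] v=[-0.6372]
Step 21: x=[3.4157] v=[-0.6048]
Step 22: x=[3.3591] v=[-0.5664]
Step 23: x=[3.3069] v=[-0.5223]
Step 24: x=[3.2596] v=[-0.4730]
Step 25: x=[3.2177] v=[-0.4190]
Step 26: x=[3.1816] v=[-0.3608]
Step 27: x=[3.1517] v=[-0.2990]
Step 28: x=[3.1283] v=[-0.2342]
Step 29: x=[3.1116] v=[-0.1670]
Step 30: x=[3.1018] v=[-0.0982]
Step 31: x=[3.0990] v=[-0.0284]
Step 32: x=[3.1032] v=[0.0417]
First v>=0 after going negative at step 32, time=3.2000

Answer: 3.2000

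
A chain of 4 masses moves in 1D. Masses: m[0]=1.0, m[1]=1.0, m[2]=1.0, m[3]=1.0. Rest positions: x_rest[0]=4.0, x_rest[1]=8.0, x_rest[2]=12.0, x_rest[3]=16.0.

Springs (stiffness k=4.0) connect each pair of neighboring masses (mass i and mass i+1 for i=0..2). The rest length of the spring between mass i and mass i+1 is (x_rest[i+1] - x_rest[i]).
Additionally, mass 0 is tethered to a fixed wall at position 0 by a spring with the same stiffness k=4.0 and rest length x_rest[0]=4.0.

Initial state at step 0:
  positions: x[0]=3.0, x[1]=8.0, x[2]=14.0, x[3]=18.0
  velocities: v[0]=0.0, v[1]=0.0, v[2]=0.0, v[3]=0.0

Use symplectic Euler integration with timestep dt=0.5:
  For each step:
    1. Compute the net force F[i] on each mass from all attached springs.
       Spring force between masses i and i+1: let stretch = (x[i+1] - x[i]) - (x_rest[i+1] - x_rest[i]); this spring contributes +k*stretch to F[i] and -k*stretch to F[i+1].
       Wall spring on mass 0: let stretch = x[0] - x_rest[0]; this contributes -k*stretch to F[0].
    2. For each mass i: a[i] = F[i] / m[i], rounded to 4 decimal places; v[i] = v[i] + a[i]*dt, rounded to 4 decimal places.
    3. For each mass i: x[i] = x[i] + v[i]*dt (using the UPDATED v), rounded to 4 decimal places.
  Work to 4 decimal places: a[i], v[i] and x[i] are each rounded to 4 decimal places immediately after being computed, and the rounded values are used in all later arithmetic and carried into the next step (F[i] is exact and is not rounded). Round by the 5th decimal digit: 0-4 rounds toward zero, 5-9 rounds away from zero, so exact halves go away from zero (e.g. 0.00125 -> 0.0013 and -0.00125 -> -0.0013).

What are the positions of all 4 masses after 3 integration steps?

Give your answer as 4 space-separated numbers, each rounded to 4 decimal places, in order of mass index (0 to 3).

Step 0: x=[3.0000 8.0000 14.0000 18.0000] v=[0.0000 0.0000 0.0000 0.0000]
Step 1: x=[5.0000 9.0000 12.0000 18.0000] v=[4.0000 2.0000 -4.0000 0.0000]
Step 2: x=[6.0000 9.0000 13.0000 16.0000] v=[2.0000 0.0000 2.0000 -4.0000]
Step 3: x=[4.0000 10.0000 13.0000 15.0000] v=[-4.0000 2.0000 0.0000 -2.0000]

Answer: 4.0000 10.0000 13.0000 15.0000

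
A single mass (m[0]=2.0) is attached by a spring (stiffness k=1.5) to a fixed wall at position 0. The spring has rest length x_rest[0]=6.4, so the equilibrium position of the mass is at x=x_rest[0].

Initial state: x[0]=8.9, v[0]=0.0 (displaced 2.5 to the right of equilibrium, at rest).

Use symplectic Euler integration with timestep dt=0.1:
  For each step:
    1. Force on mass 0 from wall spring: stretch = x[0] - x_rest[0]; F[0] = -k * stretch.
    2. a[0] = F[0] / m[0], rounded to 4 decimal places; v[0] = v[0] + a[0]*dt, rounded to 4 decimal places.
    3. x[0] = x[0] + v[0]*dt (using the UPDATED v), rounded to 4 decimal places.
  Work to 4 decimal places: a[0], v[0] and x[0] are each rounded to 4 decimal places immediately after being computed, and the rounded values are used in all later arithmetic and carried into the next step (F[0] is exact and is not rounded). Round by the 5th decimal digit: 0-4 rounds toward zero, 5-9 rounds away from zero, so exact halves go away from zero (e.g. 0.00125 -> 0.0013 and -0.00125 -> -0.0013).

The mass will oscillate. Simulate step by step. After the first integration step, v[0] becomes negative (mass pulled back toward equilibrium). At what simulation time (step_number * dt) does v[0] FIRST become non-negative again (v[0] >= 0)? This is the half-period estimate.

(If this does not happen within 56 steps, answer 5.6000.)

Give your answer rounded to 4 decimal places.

Step 0: x=[8.9000] v=[0.0000]
Step 1: x=[8.8813] v=[-0.1875]
Step 2: x=[8.8439] v=[-0.3736]
Step 3: x=[8.7882] v=[-0.5569]
Step 4: x=[8.7146] v=[-0.7360]
Step 5: x=[8.6236] v=[-0.9096]
Step 6: x=[8.5160] v=[-1.0764]
Step 7: x=[8.3925] v=[-1.2351]
Step 8: x=[8.2541] v=[-1.3845]
Step 9: x=[8.1017] v=[-1.5236]
Step 10: x=[7.9366] v=[-1.6512]
Step 11: x=[7.7600] v=[-1.7665]
Step 12: x=[7.5732] v=[-1.8685]
Step 13: x=[7.3776] v=[-1.9565]
Step 14: x=[7.1746] v=[-2.0298]
Step 15: x=[6.9658] v=[-2.0879]
Step 16: x=[6.7528] v=[-2.1303]
Step 17: x=[6.5371] v=[-2.1568]
Step 18: x=[6.3204] v=[-2.1671]
Step 19: x=[6.1043] v=[-2.1611]
Step 20: x=[5.8904] v=[-2.1389]
Step 21: x=[5.6803] v=[-2.1007]
Step 22: x=[5.4756] v=[-2.0467]
Step 23: x=[5.2779] v=[-1.9774]
Step 24: x=[5.0886] v=[-1.8932]
Step 25: x=[4.9091] v=[-1.7948]
Step 26: x=[4.7408] v=[-1.6830]
Step 27: x=[4.5849] v=[-1.5586]
Step 28: x=[4.4427] v=[-1.4225]
Step 29: x=[4.3151] v=[-1.2757]
Step 30: x=[4.2032] v=[-1.1193]
Step 31: x=[4.1078] v=[-0.9545]
Step 32: x=[4.0295] v=[-0.7826]
Step 33: x=[3.9690] v=[-0.6048]
Step 34: x=[3.9268] v=[-0.4225]
Step 35: x=[3.9031] v=[-0.2370]
Step 36: x=[3.8981] v=[-0.0497]
Step 37: x=[3.9119] v=[0.1379]
First v>=0 after going negative at step 37, time=3.7000

Answer: 3.7000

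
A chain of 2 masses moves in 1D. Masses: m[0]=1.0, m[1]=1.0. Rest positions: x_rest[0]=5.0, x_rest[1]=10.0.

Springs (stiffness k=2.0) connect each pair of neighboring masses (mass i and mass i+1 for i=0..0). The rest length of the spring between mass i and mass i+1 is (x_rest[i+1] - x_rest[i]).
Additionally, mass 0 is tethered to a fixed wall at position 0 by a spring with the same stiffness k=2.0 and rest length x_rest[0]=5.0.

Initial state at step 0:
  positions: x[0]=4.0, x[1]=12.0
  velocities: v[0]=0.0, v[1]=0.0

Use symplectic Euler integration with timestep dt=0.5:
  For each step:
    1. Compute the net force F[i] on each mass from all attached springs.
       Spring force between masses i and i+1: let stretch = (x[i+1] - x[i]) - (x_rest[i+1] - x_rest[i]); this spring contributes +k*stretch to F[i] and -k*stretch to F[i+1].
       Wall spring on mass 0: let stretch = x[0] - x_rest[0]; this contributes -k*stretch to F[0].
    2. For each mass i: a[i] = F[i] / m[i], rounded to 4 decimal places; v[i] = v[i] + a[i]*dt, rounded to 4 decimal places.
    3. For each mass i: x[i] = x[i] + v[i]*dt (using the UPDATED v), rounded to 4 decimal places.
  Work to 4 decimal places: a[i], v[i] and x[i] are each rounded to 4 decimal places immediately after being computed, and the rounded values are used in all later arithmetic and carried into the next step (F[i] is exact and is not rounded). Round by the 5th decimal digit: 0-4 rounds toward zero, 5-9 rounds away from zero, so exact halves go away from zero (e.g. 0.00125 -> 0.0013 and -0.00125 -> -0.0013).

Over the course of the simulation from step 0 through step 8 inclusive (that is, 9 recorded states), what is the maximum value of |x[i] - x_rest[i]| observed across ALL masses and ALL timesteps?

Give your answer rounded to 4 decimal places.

Answer: 2.2812

Derivation:
Step 0: x=[4.0000 12.0000] v=[0.0000 0.0000]
Step 1: x=[6.0000 10.5000] v=[4.0000 -3.0000]
Step 2: x=[7.2500 9.2500] v=[2.5000 -2.5000]
Step 3: x=[5.8750 9.5000] v=[-2.7500 0.5000]
Step 4: x=[3.3750 10.4375] v=[-5.0000 1.8750]
Step 5: x=[2.7188 10.3438] v=[-1.3125 -0.1875]
Step 6: x=[4.5157 8.9376] v=[3.5937 -2.8125]
Step 7: x=[6.2657 7.8204] v=[3.4999 -2.2344]
Step 8: x=[5.6602 8.4259] v=[-1.2111 1.2109]
Max displacement = 2.2812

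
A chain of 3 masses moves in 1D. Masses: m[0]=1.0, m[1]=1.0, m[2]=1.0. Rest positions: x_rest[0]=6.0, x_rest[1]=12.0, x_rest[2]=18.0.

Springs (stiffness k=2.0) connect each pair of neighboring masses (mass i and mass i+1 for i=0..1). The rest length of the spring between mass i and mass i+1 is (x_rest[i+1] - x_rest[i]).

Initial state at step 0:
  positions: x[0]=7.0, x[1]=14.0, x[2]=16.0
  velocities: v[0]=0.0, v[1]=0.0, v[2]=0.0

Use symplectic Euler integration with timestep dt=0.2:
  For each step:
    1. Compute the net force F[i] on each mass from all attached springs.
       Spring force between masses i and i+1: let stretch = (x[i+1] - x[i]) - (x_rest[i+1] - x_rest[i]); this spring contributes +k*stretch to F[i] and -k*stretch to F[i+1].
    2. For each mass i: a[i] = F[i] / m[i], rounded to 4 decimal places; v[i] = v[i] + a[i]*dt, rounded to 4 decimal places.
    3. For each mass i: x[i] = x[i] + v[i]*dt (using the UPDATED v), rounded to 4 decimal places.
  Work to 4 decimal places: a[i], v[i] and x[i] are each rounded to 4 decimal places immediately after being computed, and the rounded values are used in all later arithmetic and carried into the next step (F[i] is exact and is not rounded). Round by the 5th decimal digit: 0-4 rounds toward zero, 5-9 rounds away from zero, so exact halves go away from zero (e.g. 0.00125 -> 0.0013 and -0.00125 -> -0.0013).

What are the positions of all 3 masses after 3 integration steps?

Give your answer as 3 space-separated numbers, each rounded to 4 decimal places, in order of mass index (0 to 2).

Answer: 7.2988 12.0570 17.6443

Derivation:
Step 0: x=[7.0000 14.0000 16.0000] v=[0.0000 0.0000 0.0000]
Step 1: x=[7.0800 13.6000 16.3200] v=[0.4000 -2.0000 1.6000]
Step 2: x=[7.2016 12.8960 16.9024] v=[0.6080 -3.5200 2.9120]
Step 3: x=[7.2988 12.0570 17.6443] v=[0.4858 -4.1952 3.7094]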